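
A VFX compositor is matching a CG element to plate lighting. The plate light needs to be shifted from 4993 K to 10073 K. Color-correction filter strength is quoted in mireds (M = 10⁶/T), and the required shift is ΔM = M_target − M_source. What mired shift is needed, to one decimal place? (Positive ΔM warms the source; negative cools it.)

M_source = 10⁶/4993 = 200.280; M_target = 10⁶/10073 = 99.275.
ΔM = 99.275 − 200.280 = -101.005 → -101.0 mireds, a cooling shift.

-101.0 mireds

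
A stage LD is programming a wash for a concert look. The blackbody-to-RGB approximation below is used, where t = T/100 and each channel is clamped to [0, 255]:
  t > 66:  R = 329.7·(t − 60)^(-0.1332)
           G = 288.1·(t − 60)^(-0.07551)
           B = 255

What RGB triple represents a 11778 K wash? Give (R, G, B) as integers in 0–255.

(192, 212, 255)

t = 11778/100 = 117.78; the t > 66 branch applies.
R = 329.7·(117.78 − 60)^(-0.1332) = 329.7·57.78^(-0.1332) = 329.7·0.58255 = 192.066.
G = 288.1·(117.78 − 60)^(-0.07551) = 288.1·57.78^(-0.07551) = 288.1·0.73615 = 212.086.
B = 255 by definition for t > 66.
Rounded: (192, 212, 255).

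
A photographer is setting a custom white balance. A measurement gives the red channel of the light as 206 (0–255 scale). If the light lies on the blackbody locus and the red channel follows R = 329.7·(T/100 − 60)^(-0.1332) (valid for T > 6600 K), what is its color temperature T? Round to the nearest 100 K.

9400 K

(t − 60)^(-0.1332) = 206/329.7 = 0.62481.
t − 60 = 0.62481^(1/-0.1332) = 0.62481^(-7.508) = 34.152, so t = 94.152.
T = 100·t = 9415 K → 9400 K to the nearest 100 K.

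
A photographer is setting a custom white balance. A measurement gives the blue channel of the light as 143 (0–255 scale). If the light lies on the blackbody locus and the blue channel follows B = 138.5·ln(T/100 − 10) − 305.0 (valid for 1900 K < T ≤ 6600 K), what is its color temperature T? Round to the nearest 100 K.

ln(t − 10) = (143 + 305.0) / 138.5 = 3.2347.
t − 10 = e^3.2347 = 25.398, so t = 35.398.
T = 100·t = 3540 K → 3500 K to the nearest 100 K.

3500 K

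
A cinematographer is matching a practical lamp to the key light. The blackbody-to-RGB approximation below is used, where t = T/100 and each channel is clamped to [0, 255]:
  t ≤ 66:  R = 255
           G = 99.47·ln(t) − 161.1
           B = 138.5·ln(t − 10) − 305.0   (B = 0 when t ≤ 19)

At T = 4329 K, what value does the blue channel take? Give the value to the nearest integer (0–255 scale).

t = 4329/100 = 43.29; the t ≤ 66 branch applies.
B = 138.5·ln(43.29 − 10) − 305.0 = 138.5·ln 33.29 − 305.0 = 138.5·3.5053 − 305.0 = 180.478.
Rounded: 180.

180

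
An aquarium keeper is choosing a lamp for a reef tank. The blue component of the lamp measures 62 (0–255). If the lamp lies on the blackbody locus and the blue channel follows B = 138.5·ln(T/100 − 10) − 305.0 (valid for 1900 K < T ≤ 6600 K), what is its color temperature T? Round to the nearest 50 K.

ln(t − 10) = (62 + 305.0) / 138.5 = 2.6498.
t − 10 = e^2.6498 = 14.151, so t = 24.151.
T = 100·t = 2415 K → 2400 K to the nearest 50 K.

2400 K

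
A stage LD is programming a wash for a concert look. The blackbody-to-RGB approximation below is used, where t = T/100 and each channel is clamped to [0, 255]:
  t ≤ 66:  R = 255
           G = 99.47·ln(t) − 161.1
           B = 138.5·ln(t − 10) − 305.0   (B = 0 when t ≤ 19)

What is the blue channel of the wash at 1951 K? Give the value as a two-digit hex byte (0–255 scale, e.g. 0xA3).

0x07

t = 1951/100 = 19.51; the t ≤ 66 branch applies.
B = 138.5·ln(19.51 − 10) − 305.0 = 138.5·ln 9.51 − 305.0 = 138.5·2.2523 − 305.0 = 6.950.
Rounded: 7; in hex, 0x07.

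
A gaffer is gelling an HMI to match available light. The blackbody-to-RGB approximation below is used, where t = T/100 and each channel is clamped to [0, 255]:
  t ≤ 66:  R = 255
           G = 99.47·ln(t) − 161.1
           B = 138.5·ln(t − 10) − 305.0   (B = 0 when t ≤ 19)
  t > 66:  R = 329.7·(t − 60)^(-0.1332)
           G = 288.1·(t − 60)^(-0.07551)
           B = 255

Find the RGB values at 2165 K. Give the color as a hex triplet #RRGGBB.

#FF9123

t = 2165/100 = 21.65; the t ≤ 66 branch applies.
R = 255 by definition for t ≤ 66.
G = 99.47·ln 21.65 − 161.1 = 99.47·3.0750 − 161.1 = 144.771.
B = 138.5·ln(21.65 − 10) − 305.0 = 138.5·ln 11.65 − 305.0 = 138.5·2.4553 − 305.0 = 35.060.
Rounded: (255, 145, 35).
In hex: #FF9123.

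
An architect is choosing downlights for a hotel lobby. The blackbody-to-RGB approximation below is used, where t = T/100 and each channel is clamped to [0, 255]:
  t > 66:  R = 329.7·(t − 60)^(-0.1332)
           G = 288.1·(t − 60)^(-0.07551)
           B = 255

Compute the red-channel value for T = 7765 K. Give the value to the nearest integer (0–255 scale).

t = 7765/100 = 77.65; the t > 66 branch applies.
R = 329.7·(77.65 − 60)^(-0.1332) = 329.7·17.65^(-0.1332) = 329.7·0.68223 = 224.933.
Rounded: 225.

225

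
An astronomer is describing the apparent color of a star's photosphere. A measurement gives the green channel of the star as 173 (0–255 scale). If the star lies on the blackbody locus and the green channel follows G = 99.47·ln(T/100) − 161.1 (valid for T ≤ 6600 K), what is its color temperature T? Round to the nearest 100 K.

2900 K

ln t = (173 + 161.1) / 99.47 = 3.3588.
t = e^3.3588 = 28.755.
T = 100·t = 2875 K → 2900 K to the nearest 100 K.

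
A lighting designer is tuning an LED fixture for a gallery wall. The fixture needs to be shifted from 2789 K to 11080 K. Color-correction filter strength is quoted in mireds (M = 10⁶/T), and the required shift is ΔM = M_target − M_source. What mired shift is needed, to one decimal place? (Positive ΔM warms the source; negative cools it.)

-268.3 mireds

M_source = 10⁶/2789 = 358.551; M_target = 10⁶/11080 = 90.253.
ΔM = 90.253 − 358.551 = -268.299 → -268.3 mireds, a cooling shift.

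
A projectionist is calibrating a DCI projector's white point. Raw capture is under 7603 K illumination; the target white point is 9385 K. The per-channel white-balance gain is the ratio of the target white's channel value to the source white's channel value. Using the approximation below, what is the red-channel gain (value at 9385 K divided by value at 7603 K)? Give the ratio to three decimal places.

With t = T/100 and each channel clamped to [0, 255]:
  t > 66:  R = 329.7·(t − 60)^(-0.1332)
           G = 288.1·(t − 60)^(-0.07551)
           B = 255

0.905

At 7603 K (t = 76.03):
  R = 329.7·(76.03 − 60)^(-0.1332) = 329.7·16.03^(-0.1332) = 329.7·0.69104 = 227.836.
At 9385 K (t = 93.85):
  R = 329.7·(93.85 − 60)^(-0.1332) = 329.7·33.85^(-0.1332) = 329.7·0.62555 = 206.244.
Gain = 206.244 / 227.836 = 0.9052 → 0.905.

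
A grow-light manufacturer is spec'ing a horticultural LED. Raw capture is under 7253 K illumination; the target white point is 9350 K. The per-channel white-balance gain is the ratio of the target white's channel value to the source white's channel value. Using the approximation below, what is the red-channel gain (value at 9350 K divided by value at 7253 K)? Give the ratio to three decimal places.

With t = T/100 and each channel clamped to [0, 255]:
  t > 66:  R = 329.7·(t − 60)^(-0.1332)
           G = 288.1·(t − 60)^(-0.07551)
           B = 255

At 7253 K (t = 72.53):
  R = 329.7·(72.53 − 60)^(-0.1332) = 329.7·12.53^(-0.1332) = 329.7·0.71409 = 235.435.
At 9350 K (t = 93.5):
  R = 329.7·(93.5 − 60)^(-0.1332) = 329.7·33.5^(-0.1332) = 329.7·0.62642 = 206.530.
Gain = 206.530 / 235.435 = 0.8772 → 0.877.

0.877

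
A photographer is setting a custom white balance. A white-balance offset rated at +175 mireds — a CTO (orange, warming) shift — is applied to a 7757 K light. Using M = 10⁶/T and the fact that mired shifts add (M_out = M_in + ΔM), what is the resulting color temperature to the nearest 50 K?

3300 K

M_in = 10⁶/7757 = 128.92 mireds.
M_out = 128.92 + (+175) = 303.92 mireds.
T_out = 10⁶/303.92 = 3290.4 K → 3300 K.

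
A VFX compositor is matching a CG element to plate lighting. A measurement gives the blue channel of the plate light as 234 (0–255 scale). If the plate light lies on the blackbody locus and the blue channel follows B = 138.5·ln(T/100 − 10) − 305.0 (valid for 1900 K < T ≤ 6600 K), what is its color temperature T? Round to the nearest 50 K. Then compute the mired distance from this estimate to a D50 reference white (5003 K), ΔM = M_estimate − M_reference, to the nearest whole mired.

-30 mireds

ln(t − 10) = (234 + 305.0) / 138.5 = 3.8917.
t − 10 = e^3.8917 = 48.994, so t = 58.994.
T = 100·t = 5899 K → 5900 K to the nearest 50 K.
M_estimate = 10⁶/5900 = 169.49; M_reference = 10⁶/5003 = 199.88.
ΔM = 169.49 − 199.88 = -30.39 → -30 mireds.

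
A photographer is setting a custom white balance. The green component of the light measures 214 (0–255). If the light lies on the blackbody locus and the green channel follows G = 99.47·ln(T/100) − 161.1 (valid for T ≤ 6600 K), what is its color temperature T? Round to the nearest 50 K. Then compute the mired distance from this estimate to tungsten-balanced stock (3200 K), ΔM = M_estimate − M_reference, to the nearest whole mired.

ln t = (214 + 161.1) / 99.47 = 3.7710.
t = e^3.7710 = 43.423.
T = 100·t = 4342 K → 4350 K to the nearest 50 K.
M_estimate = 10⁶/4350 = 229.89; M_reference = 10⁶/3200 = 312.50.
ΔM = 229.89 − 312.50 = -82.61 → -83 mireds.

-83 mireds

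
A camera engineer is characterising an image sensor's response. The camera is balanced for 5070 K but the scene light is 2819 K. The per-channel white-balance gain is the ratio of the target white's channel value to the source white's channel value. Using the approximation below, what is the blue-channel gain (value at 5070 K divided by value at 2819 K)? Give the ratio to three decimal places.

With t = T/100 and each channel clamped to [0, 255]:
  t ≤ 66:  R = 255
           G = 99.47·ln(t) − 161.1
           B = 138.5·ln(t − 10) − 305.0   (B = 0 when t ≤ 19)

2.153

At 2819 K (t = 28.19):
  B = 138.5·ln(28.19 − 10) − 305.0 = 138.5·ln 18.19 − 305.0 = 138.5·2.9009 − 305.0 = 96.771.
At 5070 K (t = 50.7):
  B = 138.5·ln(50.7 − 10) − 305.0 = 138.5·ln 40.7 − 305.0 = 138.5·3.7062 − 305.0 = 208.313.
Gain = 208.313 / 96.771 = 2.1526 → 2.153.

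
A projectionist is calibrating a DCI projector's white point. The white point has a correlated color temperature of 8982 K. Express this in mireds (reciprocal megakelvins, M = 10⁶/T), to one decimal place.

M = 10⁶ / 8982 = 111.334 → 111.3 mireds.

111.3 mireds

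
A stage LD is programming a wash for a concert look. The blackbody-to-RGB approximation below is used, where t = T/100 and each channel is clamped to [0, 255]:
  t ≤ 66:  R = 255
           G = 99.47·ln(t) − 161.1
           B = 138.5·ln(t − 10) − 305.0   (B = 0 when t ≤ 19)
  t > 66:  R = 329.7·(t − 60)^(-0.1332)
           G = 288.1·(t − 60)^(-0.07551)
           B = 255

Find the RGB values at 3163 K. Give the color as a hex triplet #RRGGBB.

t = 3163/100 = 31.63; the t ≤ 66 branch applies.
R = 255 by definition for t ≤ 66.
G = 99.47·ln 31.63 − 161.1 = 99.47·3.4541 − 161.1 = 182.480.
B = 138.5·ln(31.63 − 10) − 305.0 = 138.5·ln 21.63 − 305.0 = 138.5·3.0741 − 305.0 = 120.760.
Rounded: (255, 182, 121).
In hex: #FFB679.

#FFB679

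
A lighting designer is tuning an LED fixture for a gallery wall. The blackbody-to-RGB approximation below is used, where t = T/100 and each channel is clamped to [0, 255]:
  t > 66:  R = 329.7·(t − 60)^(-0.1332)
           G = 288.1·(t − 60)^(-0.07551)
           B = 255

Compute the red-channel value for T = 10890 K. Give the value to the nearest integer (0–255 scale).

t = 10890/100 = 108.9; the t > 66 branch applies.
R = 329.7·(108.9 − 60)^(-0.1332) = 329.7·48.9^(-0.1332) = 329.7·0.59564 = 196.383.
Rounded: 196.

196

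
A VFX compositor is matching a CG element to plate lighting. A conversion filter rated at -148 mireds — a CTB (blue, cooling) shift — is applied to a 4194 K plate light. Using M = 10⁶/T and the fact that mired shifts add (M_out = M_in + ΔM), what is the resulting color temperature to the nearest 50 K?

M_in = 10⁶/4194 = 238.44 mireds.
M_out = 238.44 + (-148) = 90.44 mireds.
T_out = 10⁶/90.44 = 11057.6 K → 11050 K.

11050 K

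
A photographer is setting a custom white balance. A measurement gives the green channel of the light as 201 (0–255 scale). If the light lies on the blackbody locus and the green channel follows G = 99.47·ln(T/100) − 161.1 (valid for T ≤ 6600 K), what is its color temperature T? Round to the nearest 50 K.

3800 K

ln t = (201 + 161.1) / 99.47 = 3.6403.
t = e^3.6403 = 38.103.
T = 100·t = 3810 K → 3800 K to the nearest 50 K.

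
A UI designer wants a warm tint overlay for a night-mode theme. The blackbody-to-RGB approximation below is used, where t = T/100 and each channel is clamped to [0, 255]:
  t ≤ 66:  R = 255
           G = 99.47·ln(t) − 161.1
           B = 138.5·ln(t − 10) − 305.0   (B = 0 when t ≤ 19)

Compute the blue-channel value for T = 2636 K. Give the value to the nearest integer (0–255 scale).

t = 2636/100 = 26.36; the t ≤ 66 branch applies.
B = 138.5·ln(26.36 − 10) − 305.0 = 138.5·ln 16.36 − 305.0 = 138.5·2.7948 − 305.0 = 82.085.
Rounded: 82.

82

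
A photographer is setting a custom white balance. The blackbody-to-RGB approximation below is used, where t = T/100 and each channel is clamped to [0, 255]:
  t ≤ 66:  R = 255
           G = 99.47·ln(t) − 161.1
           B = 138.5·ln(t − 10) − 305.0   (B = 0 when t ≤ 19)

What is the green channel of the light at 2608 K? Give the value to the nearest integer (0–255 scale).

t = 2608/100 = 26.08; the t ≤ 66 branch applies.
G = 99.47·ln 26.08 − 161.1 = 99.47·3.2612 − 161.1 = 163.288.
Rounded: 163.

163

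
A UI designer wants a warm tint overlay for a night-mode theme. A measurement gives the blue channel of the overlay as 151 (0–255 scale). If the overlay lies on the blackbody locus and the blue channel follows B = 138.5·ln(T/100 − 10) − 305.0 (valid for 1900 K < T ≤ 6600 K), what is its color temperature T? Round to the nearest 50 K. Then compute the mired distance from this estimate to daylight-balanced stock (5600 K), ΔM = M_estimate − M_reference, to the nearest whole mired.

ln(t − 10) = (151 + 305.0) / 138.5 = 3.2924.
t − 10 = e^3.2924 = 26.908, so t = 36.908.
T = 100·t = 3691 K → 3700 K to the nearest 50 K.
M_estimate = 10⁶/3700 = 270.27; M_reference = 10⁶/5600 = 178.57.
ΔM = 270.27 − 178.57 = 91.70 → +92 mireds.

+92 mireds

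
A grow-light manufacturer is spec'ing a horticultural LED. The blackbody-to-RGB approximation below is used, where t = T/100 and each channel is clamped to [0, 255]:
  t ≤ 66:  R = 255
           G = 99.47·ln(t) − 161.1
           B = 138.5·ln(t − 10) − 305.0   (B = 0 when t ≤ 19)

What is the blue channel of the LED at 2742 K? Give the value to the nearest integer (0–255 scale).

t = 2742/100 = 27.42; the t ≤ 66 branch applies.
B = 138.5·ln(27.42 − 10) − 305.0 = 138.5·ln 17.42 − 305.0 = 138.5·2.8576 − 305.0 = 90.780.
Rounded: 91.

91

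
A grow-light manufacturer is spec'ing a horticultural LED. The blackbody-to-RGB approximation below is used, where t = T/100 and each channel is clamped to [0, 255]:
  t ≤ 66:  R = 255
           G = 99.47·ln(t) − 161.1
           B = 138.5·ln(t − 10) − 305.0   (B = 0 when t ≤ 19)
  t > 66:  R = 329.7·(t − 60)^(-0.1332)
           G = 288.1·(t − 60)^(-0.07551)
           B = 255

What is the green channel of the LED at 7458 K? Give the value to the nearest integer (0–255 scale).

t = 7458/100 = 74.58; the t > 66 branch applies.
G = 288.1·(74.58 − 60)^(-0.07551) = 288.1·14.58^(-0.07551) = 288.1·0.81682 = 235.325.
Rounded: 235.

235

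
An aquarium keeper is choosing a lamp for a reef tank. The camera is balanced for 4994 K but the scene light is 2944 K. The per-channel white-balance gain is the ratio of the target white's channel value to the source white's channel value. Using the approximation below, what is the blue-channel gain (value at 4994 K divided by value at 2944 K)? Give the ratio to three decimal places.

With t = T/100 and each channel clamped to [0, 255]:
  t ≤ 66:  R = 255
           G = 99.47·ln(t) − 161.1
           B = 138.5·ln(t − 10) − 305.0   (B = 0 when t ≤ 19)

1.941

At 2944 K (t = 29.44):
  B = 138.5·ln(29.44 − 10) − 305.0 = 138.5·ln 19.44 − 305.0 = 138.5·2.9673 − 305.0 = 105.976.
At 4994 K (t = 49.94):
  B = 138.5·ln(49.94 − 10) − 305.0 = 138.5·ln 39.94 − 305.0 = 138.5·3.6874 − 305.0 = 205.702.
Gain = 205.702 / 105.976 = 1.9410 → 1.941.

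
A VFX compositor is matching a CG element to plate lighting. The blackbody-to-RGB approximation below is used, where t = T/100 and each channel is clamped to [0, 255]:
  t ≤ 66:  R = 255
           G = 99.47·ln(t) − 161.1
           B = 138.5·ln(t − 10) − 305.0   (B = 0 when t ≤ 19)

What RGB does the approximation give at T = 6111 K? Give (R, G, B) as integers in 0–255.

t = 6111/100 = 61.11; the t ≤ 66 branch applies.
R = 255 by definition for t ≤ 66.
G = 99.47·ln 61.11 − 161.1 = 99.47·4.1127 − 161.1 = 247.988.
B = 138.5·ln(61.11 − 10) − 305.0 = 138.5·ln 51.11 − 305.0 = 138.5·3.9340 − 305.0 = 239.856.
Rounded: (255, 248, 240).

(255, 248, 240)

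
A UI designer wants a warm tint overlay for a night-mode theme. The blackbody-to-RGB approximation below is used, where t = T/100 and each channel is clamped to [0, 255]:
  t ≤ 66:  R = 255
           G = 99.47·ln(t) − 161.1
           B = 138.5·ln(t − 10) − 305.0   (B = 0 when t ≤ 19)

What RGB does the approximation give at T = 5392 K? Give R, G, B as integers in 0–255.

t = 5392/100 = 53.92; the t ≤ 66 branch applies.
R = 255 by definition for t ≤ 66.
G = 99.47·ln 53.92 − 161.1 = 99.47·3.9875 − 161.1 = 235.537.
B = 138.5·ln(53.92 − 10) − 305.0 = 138.5·ln 43.92 − 305.0 = 138.5·3.7824 − 305.0 = 218.858.
Rounded: (255, 236, 219).

R=255, G=236, B=219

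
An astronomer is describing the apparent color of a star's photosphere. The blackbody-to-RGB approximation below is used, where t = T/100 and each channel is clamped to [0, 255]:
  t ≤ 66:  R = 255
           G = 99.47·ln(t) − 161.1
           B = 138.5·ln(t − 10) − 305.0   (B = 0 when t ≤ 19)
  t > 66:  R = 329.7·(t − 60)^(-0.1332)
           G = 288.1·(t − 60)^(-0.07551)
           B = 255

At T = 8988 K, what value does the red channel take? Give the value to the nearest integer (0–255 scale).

210

t = 8988/100 = 89.88; the t > 66 branch applies.
R = 329.7·(89.88 − 60)^(-0.1332) = 329.7·29.88^(-0.1332) = 329.7·0.63603 = 209.700.
Rounded: 210.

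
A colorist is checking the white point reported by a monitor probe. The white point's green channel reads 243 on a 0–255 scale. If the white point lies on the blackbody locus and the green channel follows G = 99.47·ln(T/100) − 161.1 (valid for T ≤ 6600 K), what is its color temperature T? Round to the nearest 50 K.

5800 K

ln t = (243 + 161.1) / 99.47 = 4.0625.
t = e^4.0625 = 58.121.
T = 100·t = 5812 K → 5800 K to the nearest 50 K.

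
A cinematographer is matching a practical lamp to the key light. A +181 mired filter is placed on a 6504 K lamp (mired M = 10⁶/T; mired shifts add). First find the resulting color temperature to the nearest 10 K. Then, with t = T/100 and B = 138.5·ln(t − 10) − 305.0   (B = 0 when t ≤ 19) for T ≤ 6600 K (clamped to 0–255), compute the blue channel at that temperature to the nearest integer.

109

M_in = 10⁶/6504 = 153.75; M_out = 153.75 + (+181) = 334.75.
T_out = 10⁶/334.75 = 2987.3 K → 2990 K; t = 29.9.
B = 138.5·ln(29.9 − 10) − 305.0 = 138.5·ln 19.9 − 305.0 = 138.5·2.9907 − 305.0 = 109.215.
Rounded: 109.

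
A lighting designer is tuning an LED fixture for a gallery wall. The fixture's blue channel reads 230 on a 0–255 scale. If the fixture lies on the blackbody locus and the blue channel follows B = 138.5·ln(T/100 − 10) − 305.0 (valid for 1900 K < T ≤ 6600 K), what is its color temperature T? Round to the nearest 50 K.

5750 K

ln(t − 10) = (230 + 305.0) / 138.5 = 3.8628.
t − 10 = e^3.8628 = 47.599, so t = 57.599.
T = 100·t = 5760 K → 5750 K to the nearest 50 K.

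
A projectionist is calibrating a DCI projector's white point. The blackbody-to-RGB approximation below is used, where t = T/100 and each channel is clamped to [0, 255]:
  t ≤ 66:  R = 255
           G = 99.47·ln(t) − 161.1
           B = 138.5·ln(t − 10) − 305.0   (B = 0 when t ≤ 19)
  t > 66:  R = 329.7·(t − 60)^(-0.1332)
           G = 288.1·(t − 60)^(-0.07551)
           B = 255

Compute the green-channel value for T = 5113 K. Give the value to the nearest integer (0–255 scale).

230

t = 5113/100 = 51.13; the t ≤ 66 branch applies.
G = 99.47·ln 51.13 − 161.1 = 99.47·3.9344 − 161.1 = 230.252.
Rounded: 230.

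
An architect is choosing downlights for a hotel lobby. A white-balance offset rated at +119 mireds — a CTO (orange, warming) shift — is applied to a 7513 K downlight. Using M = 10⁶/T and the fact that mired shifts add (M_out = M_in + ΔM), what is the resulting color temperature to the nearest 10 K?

M_in = 10⁶/7513 = 133.10 mireds.
M_out = 133.10 + (+119) = 252.10 mireds.
T_out = 10⁶/252.10 = 3966.6 K → 3970 K.

3970 K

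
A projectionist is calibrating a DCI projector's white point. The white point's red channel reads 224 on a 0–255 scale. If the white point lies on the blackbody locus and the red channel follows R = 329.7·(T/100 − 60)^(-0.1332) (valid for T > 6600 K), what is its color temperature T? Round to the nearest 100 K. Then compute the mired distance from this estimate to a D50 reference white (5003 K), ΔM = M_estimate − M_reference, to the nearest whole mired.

-72 mireds

(t − 60)^(-0.1332) = 224/329.7 = 0.67941.
t − 60 = 0.67941^(1/-0.1332) = 0.67941^(-7.508) = 18.209, so t = 78.209.
T = 100·t = 7821 K → 7800 K to the nearest 100 K.
M_estimate = 10⁶/7800 = 128.21; M_reference = 10⁶/5003 = 199.88.
ΔM = 128.21 − 199.88 = -71.67 → -72 mireds.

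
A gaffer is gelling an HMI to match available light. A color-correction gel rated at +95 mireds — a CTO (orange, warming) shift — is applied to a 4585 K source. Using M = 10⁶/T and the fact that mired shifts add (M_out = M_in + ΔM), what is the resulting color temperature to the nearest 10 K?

M_in = 10⁶/4585 = 218.10 mireds.
M_out = 218.10 + (+95) = 313.10 mireds.
T_out = 10⁶/313.10 = 3193.8 K → 3190 K.

3190 K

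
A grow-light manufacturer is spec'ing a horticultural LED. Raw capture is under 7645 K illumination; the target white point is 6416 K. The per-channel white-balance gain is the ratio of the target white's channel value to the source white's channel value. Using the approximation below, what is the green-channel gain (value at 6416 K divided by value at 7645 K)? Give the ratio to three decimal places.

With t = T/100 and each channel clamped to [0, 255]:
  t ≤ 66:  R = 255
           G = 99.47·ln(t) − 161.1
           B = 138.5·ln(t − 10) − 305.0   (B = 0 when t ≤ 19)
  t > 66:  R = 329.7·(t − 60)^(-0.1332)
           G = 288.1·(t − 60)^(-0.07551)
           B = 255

At 7645 K (t = 76.45):
  G = 288.1·(76.45 − 60)^(-0.07551) = 288.1·16.45^(-0.07551) = 288.1·0.80941 = 233.190.
At 6416 K (t = 64.16):
  G = 99.47·ln 64.16 − 161.1 = 99.47·4.1614 − 161.1 = 252.832.
Gain = 252.832 / 233.190 = 1.0842 → 1.084.

1.084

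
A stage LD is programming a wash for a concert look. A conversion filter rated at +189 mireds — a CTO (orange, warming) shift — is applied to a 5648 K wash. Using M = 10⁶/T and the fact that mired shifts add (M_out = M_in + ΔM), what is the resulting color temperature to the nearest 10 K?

M_in = 10⁶/5648 = 177.05 mireds.
M_out = 177.05 + (+189) = 366.05 mireds.
T_out = 10⁶/366.05 = 2731.8 K → 2730 K.

2730 K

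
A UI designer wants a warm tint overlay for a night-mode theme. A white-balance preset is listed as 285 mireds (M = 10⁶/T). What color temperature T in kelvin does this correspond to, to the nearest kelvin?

T = 10⁶ / 285 = 3508.77 K → 3509 K.

3509 K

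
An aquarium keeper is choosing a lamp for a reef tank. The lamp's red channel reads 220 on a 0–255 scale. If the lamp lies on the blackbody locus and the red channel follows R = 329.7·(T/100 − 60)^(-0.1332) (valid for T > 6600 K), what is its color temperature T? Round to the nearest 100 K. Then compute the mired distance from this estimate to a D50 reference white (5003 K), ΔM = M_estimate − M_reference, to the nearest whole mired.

(t − 60)^(-0.1332) = 220/329.7 = 0.66727.
t − 60 = 0.66727^(1/-0.1332) = 0.66727^(-7.508) = 20.847, so t = 80.847.
T = 100·t = 8085 K → 8100 K to the nearest 100 K.
M_estimate = 10⁶/8100 = 123.46; M_reference = 10⁶/5003 = 199.88.
ΔM = 123.46 − 199.88 = -76.42 → -76 mireds.

-76 mireds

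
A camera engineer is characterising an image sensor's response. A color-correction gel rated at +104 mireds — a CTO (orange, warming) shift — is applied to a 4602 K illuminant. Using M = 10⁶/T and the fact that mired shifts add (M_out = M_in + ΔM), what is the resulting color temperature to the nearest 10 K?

M_in = 10⁶/4602 = 217.30 mireds.
M_out = 217.30 + (+104) = 321.30 mireds.
T_out = 10⁶/321.30 = 3112.4 K → 3110 K.

3110 K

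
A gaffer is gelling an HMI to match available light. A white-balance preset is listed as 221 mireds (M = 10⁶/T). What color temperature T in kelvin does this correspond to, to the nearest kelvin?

T = 10⁶ / 221 = 4524.89 K → 4525 K.

4525 K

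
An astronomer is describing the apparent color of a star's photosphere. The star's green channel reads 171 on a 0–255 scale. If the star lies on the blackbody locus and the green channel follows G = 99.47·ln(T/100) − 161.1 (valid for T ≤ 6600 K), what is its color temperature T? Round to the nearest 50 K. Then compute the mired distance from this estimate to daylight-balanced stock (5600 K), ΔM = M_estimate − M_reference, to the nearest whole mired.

+179 mireds

ln t = (171 + 161.1) / 99.47 = 3.3387.
t = e^3.3387 = 28.182.
T = 100·t = 2818 K → 2800 K to the nearest 50 K.
M_estimate = 10⁶/2800 = 357.14; M_reference = 10⁶/5600 = 178.57.
ΔM = 357.14 − 178.57 = 178.57 → +179 mireds.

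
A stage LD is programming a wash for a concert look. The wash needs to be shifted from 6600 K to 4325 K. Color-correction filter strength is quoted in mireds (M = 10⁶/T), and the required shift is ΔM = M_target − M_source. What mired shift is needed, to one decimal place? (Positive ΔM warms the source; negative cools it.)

M_source = 10⁶/6600 = 151.515; M_target = 10⁶/4325 = 231.214.
ΔM = 231.214 − 151.515 = 79.699 → +79.7 mireds, a warming shift.

+79.7 mireds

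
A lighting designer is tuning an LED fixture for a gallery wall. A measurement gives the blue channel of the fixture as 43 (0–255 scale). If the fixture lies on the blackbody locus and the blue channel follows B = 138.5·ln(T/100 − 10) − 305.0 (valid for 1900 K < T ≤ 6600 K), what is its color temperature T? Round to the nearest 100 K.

2200 K

ln(t − 10) = (43 + 305.0) / 138.5 = 2.5126.
t − 10 = e^2.5126 = 12.337, so t = 22.337.
T = 100·t = 2234 K → 2200 K to the nearest 100 K.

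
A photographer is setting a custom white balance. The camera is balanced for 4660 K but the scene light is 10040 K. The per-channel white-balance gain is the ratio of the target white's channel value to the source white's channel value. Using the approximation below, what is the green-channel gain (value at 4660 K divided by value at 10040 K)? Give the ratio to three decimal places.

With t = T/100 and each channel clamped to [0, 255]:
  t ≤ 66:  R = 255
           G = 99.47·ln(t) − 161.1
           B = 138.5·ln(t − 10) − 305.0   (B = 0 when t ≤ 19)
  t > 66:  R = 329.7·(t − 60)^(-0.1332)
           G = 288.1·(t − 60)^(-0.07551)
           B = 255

At 10040 K (t = 100.4):
  G = 288.1·(100.4 − 60)^(-0.07551) = 288.1·40.4^(-0.07551) = 288.1·0.75631 = 217.894.
At 4660 K (t = 46.6):
  G = 99.47·ln 46.6 − 161.1 = 99.47·3.8416 − 161.1 = 221.024.
Gain = 221.024 / 217.894 = 1.0144 → 1.014.

1.014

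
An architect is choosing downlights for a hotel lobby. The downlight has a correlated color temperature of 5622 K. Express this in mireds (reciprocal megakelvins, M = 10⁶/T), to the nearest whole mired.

178 mireds

M = 10⁶ / 5622 = 177.873 → 178 mireds.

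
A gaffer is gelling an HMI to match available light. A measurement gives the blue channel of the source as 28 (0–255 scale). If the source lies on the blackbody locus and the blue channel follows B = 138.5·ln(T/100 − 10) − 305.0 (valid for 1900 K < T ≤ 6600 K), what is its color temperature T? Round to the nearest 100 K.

2100 K

ln(t − 10) = (28 + 305.0) / 138.5 = 2.4043.
t − 10 = e^2.4043 = 11.071, so t = 21.071.
T = 100·t = 2107 K → 2100 K to the nearest 100 K.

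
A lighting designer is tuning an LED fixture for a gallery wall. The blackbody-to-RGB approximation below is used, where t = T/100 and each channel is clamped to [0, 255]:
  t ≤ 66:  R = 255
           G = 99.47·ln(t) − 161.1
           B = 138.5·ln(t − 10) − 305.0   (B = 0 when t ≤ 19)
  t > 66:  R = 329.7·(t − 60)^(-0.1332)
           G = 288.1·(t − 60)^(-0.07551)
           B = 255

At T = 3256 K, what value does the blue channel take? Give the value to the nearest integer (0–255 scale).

127

t = 3256/100 = 32.56; the t ≤ 66 branch applies.
B = 138.5·ln(32.56 − 10) − 305.0 = 138.5·ln 22.56 − 305.0 = 138.5·3.1162 − 305.0 = 126.591.
Rounded: 127.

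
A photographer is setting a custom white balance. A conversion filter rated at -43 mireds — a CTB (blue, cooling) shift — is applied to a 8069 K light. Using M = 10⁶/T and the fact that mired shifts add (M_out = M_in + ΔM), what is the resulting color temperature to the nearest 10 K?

M_in = 10⁶/8069 = 123.93 mireds.
M_out = 123.93 + (-43) = 80.93 mireds.
T_out = 10⁶/80.93 = 12356.2 K → 12360 K.

12360 K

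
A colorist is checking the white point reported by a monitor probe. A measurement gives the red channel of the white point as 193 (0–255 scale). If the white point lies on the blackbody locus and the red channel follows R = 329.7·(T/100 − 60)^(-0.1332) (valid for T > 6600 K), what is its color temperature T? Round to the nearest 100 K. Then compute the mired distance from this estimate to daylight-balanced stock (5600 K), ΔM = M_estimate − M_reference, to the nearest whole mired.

-92 mireds

(t − 60)^(-0.1332) = 193/329.7 = 0.58538.
t − 60 = 0.58538^(1/-0.1332) = 0.58538^(-7.508) = 55.713, so t = 115.713.
T = 100·t = 11571 K → 11600 K to the nearest 100 K.
M_estimate = 10⁶/11600 = 86.21; M_reference = 10⁶/5600 = 178.57.
ΔM = 86.21 − 178.57 = -92.36 → -92 mireds.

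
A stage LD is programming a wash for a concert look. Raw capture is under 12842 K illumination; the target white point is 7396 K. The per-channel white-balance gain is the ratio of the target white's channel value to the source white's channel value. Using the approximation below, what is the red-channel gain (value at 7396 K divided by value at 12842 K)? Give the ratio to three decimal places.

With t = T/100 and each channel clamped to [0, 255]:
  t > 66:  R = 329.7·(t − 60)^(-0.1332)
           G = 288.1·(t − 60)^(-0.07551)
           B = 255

At 12842 K (t = 128.42):
  R = 329.7·(128.42 − 60)^(-0.1332) = 329.7·68.42^(-0.1332) = 329.7·0.56958 = 187.790.
At 7396 K (t = 73.96):
  R = 329.7·(73.96 − 60)^(-0.1332) = 329.7·13.96^(-0.1332) = 329.7·0.70388 = 232.071.
Gain = 232.071 / 187.790 = 1.2358 → 1.236.

1.236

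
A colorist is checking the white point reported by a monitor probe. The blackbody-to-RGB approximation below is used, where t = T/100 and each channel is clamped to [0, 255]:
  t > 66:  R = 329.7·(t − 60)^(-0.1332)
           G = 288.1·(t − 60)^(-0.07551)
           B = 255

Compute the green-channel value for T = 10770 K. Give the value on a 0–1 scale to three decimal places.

t = 10770/100 = 107.7; the t > 66 branch applies.
G = 288.1·(107.7 − 60)^(-0.07551) = 288.1·47.7^(-0.07551) = 288.1·0.74689 = 215.178.
On a 0–1 scale: 215.178/255 = 0.8438 → 0.844.

0.844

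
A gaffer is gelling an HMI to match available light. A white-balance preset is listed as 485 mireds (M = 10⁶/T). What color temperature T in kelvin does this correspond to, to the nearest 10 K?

2060 K

T = 10⁶ / 485 = 2061.86 K → 2060 K.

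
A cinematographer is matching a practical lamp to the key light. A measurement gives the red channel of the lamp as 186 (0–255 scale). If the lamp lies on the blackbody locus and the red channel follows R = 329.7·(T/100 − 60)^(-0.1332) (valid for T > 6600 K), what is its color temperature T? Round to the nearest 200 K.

(t − 60)^(-0.1332) = 186/329.7 = 0.56415.
t − 60 = 0.56415^(1/-0.1332) = 0.56415^(-7.508) = 73.521, so t = 133.521.
T = 100·t = 13352 K → 13400 K to the nearest 200 K.

13400 K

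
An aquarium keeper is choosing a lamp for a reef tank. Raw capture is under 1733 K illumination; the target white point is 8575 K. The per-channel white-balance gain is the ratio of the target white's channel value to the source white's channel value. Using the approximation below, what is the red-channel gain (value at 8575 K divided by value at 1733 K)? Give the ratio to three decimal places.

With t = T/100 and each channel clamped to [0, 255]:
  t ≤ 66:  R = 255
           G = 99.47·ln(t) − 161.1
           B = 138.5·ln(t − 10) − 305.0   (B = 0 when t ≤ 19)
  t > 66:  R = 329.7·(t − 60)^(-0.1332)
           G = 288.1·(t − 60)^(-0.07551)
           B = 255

At 1733 K (t = 17.33):
  R = 255 by definition for t ≤ 66.
At 8575 K (t = 85.75):
  R = 329.7·(85.75 − 60)^(-0.1332) = 329.7·25.75^(-0.1332) = 329.7·0.64876 = 213.896.
Gain = 213.896 / 255.000 = 0.8388 → 0.839.

0.839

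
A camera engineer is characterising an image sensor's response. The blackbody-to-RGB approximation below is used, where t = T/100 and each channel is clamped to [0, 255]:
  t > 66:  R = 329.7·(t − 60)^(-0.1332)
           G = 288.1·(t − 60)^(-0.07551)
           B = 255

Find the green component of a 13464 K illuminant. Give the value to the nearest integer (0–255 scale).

t = 13464/100 = 134.64; the t > 66 branch applies.
G = 288.1·(134.64 − 60)^(-0.07551) = 288.1·74.64^(-0.07551) = 288.1·0.72206 = 208.025.
Rounded: 208.

208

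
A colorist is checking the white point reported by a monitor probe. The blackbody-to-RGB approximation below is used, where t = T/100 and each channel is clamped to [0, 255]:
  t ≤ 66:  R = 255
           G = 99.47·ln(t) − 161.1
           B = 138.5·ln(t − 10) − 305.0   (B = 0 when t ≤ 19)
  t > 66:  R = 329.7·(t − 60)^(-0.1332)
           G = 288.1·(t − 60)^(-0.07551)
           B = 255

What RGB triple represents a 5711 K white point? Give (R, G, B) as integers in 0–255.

(255, 241, 229)

t = 5711/100 = 57.11; the t ≤ 66 branch applies.
R = 255 by definition for t ≤ 66.
G = 99.47·ln 57.11 − 161.1 = 99.47·4.0450 − 161.1 = 241.254.
B = 138.5·ln(57.11 − 10) − 305.0 = 138.5·ln 47.11 − 305.0 = 138.5·3.8525 − 305.0 = 228.569.
Rounded: (255, 241, 229).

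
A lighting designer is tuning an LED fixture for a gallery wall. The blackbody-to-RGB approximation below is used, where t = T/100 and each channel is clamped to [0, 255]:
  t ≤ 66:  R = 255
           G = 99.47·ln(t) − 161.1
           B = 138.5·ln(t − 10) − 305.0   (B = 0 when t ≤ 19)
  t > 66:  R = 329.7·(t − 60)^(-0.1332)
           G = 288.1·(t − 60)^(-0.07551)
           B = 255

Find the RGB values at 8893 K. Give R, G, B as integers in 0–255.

t = 8893/100 = 88.93; the t > 66 branch applies.
R = 329.7·(88.93 − 60)^(-0.1332) = 329.7·28.93^(-0.1332) = 329.7·0.63878 = 210.604.
G = 288.1·(88.93 − 60)^(-0.07551) = 288.1·28.93^(-0.07551) = 288.1·0.77563 = 223.458.
B = 255 by definition for t > 66.
Rounded: (211, 223, 255).

R=211, G=223, B=255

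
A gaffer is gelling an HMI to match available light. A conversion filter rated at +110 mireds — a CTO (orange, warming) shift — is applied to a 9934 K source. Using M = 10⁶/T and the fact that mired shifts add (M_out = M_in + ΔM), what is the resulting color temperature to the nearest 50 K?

4750 K

M_in = 10⁶/9934 = 100.66 mireds.
M_out = 100.66 + (+110) = 210.66 mireds.
T_out = 10⁶/210.66 = 4746.9 K → 4750 K.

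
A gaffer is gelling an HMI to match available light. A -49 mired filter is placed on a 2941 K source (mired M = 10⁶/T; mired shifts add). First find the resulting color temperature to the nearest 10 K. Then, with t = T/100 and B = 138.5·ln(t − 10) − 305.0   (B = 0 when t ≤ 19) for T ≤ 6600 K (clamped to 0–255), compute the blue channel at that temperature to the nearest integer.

137

M_in = 10⁶/2941 = 340.02; M_out = 340.02 + (-49) = 291.02.
T_out = 10⁶/291.02 = 3436.2 K → 3440 K; t = 34.4.
B = 138.5·ln(34.4 − 10) − 305.0 = 138.5·ln 24.4 − 305.0 = 138.5·3.1946 − 305.0 = 137.450.
Rounded: 137.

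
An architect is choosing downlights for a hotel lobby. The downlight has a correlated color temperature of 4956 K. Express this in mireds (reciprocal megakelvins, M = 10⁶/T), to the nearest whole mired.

202 mireds

M = 10⁶ / 4956 = 201.776 → 202 mireds.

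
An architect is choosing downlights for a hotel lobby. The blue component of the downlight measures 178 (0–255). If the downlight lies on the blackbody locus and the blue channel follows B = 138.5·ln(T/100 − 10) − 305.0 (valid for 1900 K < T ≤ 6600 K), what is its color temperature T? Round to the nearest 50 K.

4250 K

ln(t − 10) = (178 + 305.0) / 138.5 = 3.4874.
t − 10 = e^3.4874 = 32.700, so t = 42.700.
T = 100·t = 4270 K → 4250 K to the nearest 50 K.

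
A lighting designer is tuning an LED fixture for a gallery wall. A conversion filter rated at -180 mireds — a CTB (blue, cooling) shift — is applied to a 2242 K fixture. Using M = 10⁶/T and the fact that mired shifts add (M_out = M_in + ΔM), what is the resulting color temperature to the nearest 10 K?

3760 K

M_in = 10⁶/2242 = 446.03 mireds.
M_out = 446.03 + (-180) = 266.03 mireds.
T_out = 10⁶/266.03 = 3759.0 K → 3760 K.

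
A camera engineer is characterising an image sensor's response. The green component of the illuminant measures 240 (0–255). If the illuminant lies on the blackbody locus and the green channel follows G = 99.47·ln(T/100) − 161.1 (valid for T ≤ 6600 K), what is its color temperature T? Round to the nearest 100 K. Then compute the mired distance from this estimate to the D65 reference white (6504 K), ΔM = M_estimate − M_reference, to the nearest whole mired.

+25 mireds

ln t = (240 + 161.1) / 99.47 = 4.0324.
t = e^4.0324 = 56.394.
T = 100·t = 5639 K → 5600 K to the nearest 100 K.
M_estimate = 10⁶/5600 = 178.57; M_reference = 10⁶/6504 = 153.75.
ΔM = 178.57 − 153.75 = 24.82 → +25 mireds.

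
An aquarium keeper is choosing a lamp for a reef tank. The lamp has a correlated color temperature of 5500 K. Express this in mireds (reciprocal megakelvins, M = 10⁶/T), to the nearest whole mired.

182 mireds

M = 10⁶ / 5500 = 181.818 → 182 mireds.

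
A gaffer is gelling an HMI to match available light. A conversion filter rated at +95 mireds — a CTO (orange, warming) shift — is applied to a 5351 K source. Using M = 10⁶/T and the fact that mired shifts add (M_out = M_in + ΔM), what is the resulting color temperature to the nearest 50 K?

M_in = 10⁶/5351 = 186.88 mireds.
M_out = 186.88 + (+95) = 281.88 mireds.
T_out = 10⁶/281.88 = 3547.6 K → 3550 K.

3550 K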